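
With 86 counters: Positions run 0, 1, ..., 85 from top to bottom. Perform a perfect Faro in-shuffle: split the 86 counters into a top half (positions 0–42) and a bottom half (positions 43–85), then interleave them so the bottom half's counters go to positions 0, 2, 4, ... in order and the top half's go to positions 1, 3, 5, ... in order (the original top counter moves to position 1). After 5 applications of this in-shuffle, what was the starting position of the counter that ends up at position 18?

73

Work backwards from position 18, undoing one in-shuffle at a time:
18 ← 52 ← 69 ← 34 ← 60 ← 73
So the counter now at position 18 started at position 73.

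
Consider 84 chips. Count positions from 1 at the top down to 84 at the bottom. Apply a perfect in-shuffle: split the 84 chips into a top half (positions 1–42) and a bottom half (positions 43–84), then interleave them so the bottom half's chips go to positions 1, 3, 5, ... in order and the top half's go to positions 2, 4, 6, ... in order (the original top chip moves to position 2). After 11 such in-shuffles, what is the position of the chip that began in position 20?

Track the chip's position through each in-shuffle:
20 → 40 → 80 → 75 → 65 → 45 → 5 → 10 → 20 → 40 → 80 → 75

75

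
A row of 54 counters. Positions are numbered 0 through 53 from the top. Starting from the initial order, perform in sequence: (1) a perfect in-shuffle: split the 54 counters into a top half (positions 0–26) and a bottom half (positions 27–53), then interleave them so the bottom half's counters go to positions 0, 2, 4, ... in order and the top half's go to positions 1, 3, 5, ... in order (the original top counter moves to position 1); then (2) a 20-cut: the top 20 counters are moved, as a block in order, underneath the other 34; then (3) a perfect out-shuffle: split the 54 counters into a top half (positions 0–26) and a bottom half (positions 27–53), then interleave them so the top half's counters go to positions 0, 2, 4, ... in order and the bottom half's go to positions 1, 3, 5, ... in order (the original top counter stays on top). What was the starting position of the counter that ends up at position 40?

47

Undo the operations in reverse order, starting from position 40:
  undo op 3 (out-shuffle, from top half): 40 ← 20
  undo op 2 (cut 20): 20 ← 40
  undo op 1 (in-shuffle, from bottom half): 40 ← 47
So the counter at position 40 came from original position 47.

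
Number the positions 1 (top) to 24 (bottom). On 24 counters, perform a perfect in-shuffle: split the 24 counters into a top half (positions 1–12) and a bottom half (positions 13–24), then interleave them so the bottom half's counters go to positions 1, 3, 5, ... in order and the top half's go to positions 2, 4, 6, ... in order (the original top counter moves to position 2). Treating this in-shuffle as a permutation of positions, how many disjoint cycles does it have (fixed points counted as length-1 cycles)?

2

Trace each unvisited position around until it returns:
(1 2 4 8 16 7 ... len 20) (5 10 20 15)
2 cycles in total.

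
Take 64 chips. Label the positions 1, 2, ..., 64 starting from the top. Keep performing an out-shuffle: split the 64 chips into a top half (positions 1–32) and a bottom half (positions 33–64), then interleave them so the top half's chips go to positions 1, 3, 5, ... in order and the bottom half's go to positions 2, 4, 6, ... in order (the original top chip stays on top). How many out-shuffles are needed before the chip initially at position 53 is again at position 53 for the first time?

6

Follow position 53 under repeated out-shuffles:
53 → 42 → 20 → 39 → 14 → 27 → 53
It first returns after 6 out-shuffles.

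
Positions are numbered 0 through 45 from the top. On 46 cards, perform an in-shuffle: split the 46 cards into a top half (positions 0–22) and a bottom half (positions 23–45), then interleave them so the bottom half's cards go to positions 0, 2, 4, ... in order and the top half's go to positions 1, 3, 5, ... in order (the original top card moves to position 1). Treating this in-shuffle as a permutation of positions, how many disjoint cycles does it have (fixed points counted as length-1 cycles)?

2

Trace each unvisited position around until it returns:
(0 1 3 7 15 31 ... len 23) (4 9 19 39 32 18 ... len 23)
2 cycles in total.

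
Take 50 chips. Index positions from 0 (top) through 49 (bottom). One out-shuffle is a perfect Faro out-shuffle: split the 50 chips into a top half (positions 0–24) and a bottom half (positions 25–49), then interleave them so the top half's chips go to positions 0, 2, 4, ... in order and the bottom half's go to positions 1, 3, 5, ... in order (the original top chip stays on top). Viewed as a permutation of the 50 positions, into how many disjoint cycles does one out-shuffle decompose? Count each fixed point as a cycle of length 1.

6

Trace each unvisited position around until it returns:
(0) (1 2 4 8 16 32 ... len 21) (3 6 12 24 48 47 ... len 21) (7 14 28) (21 42 35) (49)
6 cycles in total.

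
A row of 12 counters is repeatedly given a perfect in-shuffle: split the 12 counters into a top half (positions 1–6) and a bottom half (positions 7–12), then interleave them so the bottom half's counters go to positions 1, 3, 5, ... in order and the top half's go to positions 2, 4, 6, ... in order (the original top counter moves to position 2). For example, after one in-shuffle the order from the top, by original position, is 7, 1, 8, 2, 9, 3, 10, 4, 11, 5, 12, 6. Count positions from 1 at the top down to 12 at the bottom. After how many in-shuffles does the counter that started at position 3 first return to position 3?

12

Follow position 3 under repeated in-shuffles:
3 → 6 → 12 → 11 → 9 → 5 → 10 → 7 → 1 → 2 → 4 → 8 → 3
It first returns after 12 in-shuffles.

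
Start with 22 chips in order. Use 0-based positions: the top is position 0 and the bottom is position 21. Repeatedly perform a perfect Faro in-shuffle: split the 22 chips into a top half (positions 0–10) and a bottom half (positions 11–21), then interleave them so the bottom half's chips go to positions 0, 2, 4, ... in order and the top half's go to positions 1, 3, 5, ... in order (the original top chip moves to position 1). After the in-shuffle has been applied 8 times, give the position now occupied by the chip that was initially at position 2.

Track the chip's position through each in-shuffle:
2 → 5 → 11 → 0 → 1 → 3 → 7 → 15 → 8

8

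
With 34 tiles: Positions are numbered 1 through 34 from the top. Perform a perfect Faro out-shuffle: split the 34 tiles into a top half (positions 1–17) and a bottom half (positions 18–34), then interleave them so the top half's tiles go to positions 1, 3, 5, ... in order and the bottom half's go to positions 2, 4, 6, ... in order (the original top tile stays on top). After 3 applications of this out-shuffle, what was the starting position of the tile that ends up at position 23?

Work backwards from position 23, undoing one out-shuffle at a time:
23 ← 12 ← 23 ← 12
So the tile now at position 23 started at position 12.

12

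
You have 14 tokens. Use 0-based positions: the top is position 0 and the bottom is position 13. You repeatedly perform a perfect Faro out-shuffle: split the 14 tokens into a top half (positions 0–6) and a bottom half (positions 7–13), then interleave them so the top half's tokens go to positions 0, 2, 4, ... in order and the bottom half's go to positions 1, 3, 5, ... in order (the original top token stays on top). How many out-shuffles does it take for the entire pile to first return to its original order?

The out-shuffle permutes the 14 positions with cycle lengths [1, 1, 12].
Every token is home exactly when every cycle has completed a whole number of laps, i.e. after lcm(1, 12) = 12 out-shuffles.

12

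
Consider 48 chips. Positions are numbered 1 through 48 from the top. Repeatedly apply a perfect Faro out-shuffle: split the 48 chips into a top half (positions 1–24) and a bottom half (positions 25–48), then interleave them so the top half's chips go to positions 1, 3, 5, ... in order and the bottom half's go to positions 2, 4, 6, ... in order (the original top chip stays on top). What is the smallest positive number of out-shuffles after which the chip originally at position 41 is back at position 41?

Follow position 41 under repeated out-shuffles:
41 → 34 → 20 → 39 → 30 → 12 → 23 → 45 → ... → 41 (length 23)
It first returns after 23 out-shuffles.

23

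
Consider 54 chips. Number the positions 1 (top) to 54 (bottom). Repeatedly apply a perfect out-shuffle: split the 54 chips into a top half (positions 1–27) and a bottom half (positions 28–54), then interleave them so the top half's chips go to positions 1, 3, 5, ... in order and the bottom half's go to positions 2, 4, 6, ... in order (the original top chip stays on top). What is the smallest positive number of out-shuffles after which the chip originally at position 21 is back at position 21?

Follow position 21 under repeated out-shuffles:
21 → 41 → 28 → 2 → 3 → 5 → 9 → 17 → ... → 21 (length 52)
It first returns after 52 out-shuffles.

52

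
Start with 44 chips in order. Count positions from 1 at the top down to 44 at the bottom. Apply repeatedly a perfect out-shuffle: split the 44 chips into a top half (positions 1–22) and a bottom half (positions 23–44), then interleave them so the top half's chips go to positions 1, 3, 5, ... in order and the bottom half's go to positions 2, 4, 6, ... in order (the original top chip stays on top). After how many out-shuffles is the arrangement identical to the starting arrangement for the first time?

The out-shuffle permutes the 44 positions with cycle lengths [1, 1, 14, 14, 14].
Every chip is home exactly when every cycle has completed a whole number of laps, i.e. after lcm(1, 14) = 14 out-shuffles.

14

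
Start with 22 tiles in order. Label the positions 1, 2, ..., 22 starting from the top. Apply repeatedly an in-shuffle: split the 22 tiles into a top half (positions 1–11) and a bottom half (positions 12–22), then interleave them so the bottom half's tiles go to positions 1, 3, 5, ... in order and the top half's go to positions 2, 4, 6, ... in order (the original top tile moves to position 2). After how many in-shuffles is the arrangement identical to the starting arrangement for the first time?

The in-shuffle permutes the 22 positions with cycle lengths [11, 11].
Every tile is home exactly when every cycle has completed a whole number of laps, i.e. after lcm(11) = 11 in-shuffles.

11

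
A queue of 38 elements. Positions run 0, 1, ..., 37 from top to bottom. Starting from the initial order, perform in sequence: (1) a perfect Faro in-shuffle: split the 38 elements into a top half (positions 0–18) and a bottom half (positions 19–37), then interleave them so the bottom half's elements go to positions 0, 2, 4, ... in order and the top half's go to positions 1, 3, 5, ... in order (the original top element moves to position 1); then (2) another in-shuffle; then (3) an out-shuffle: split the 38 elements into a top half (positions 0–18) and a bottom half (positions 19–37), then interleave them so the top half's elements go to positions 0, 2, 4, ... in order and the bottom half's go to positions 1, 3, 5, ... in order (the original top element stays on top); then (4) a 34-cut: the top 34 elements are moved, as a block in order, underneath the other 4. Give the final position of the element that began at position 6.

Track the element from position 6 forward through each operation:
  after op 1 (in-shuffle): 6 → 13
  after op 2 (in-shuffle): 13 → 27
  after op 3 (out-shuffle): 27 → 17
  after op 4 (cut 34): 17 → 21

21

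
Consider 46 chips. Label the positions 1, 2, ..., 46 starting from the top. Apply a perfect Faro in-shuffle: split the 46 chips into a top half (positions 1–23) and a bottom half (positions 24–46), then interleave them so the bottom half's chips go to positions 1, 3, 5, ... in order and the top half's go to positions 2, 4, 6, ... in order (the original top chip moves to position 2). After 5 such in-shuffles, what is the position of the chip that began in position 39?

26

Track the chip's position through each in-shuffle:
39 → 31 → 15 → 30 → 13 → 26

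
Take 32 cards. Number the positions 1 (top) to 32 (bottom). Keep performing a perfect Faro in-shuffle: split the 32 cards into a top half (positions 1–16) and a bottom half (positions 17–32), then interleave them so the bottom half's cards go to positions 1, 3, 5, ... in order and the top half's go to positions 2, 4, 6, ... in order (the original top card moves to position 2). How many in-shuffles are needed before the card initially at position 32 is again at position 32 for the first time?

10

Follow position 32 under repeated in-shuffles:
32 → 31 → 29 → 25 → 17 → 1 → 2 → 4 → 8 → 16 → 32
It first returns after 10 in-shuffles.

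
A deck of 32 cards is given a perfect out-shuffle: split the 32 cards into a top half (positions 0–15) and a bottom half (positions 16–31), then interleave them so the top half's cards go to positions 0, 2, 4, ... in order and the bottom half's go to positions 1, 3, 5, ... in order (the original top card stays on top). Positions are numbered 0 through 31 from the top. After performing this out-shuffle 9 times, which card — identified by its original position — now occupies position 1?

Work backwards from position 1, undoing one out-shuffle at a time:
1 ← 16 ← 8 ← 4 ← 2 ← 1 ← 16 ← 8 ← 4 ← 2
So the card now at position 1 started at position 2.

2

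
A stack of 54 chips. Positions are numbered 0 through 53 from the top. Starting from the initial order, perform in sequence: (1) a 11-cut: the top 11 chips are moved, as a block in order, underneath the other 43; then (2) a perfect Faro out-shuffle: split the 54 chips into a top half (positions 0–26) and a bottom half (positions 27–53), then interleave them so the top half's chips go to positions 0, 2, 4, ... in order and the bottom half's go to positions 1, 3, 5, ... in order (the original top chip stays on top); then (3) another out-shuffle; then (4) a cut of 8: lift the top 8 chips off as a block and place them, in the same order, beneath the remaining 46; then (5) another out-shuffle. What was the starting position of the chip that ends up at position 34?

Undo the operations in reverse order, starting from position 34:
  undo op 5 (out-shuffle, from top half): 34 ← 17
  undo op 4 (cut 8): 17 ← 25
  undo op 3 (out-shuffle, from bottom half): 25 ← 39
  undo op 2 (out-shuffle, from bottom half): 39 ← 46
  undo op 1 (cut 11): 46 ← 3
So the chip at position 34 came from original position 3.

3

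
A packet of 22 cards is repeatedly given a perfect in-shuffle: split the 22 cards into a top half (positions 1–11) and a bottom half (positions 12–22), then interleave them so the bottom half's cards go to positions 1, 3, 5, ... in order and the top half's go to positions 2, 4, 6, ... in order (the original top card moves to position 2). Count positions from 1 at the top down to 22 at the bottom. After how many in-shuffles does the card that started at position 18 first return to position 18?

11

Follow position 18 under repeated in-shuffles:
18 → 13 → 3 → 6 → 12 → 1 → 2 → 4 → 8 → 16 → 9 → 18
It first returns after 11 in-shuffles.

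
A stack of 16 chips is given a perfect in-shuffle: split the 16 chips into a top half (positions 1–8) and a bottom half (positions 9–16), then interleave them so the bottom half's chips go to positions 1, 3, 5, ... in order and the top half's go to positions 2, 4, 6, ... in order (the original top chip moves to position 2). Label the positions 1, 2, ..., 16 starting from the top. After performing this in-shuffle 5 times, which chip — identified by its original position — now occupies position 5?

6

Work backwards from position 5, undoing one in-shuffle at a time:
5 ← 11 ← 14 ← 7 ← 12 ← 6
So the chip now at position 5 started at position 6.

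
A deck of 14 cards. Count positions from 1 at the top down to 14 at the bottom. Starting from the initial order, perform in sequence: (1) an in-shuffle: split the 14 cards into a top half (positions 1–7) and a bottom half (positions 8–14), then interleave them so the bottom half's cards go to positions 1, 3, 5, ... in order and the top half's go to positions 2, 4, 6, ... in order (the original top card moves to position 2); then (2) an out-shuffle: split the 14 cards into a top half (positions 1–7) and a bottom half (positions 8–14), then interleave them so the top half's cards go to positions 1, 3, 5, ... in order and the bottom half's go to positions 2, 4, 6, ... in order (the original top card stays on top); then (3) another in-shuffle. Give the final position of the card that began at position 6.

Track the card from position 6 forward through each operation:
  after op 1 (in-shuffle): 6 → 12
  after op 2 (out-shuffle): 12 → 10
  after op 3 (in-shuffle): 10 → 5

5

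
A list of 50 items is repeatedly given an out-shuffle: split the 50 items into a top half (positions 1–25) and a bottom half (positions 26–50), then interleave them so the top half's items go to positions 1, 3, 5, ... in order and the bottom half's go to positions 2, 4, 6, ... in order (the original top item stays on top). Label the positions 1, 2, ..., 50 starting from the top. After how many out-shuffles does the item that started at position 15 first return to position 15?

Follow position 15 under repeated out-shuffles:
15 → 29 → 8 → 15
It first returns after 3 out-shuffles.

3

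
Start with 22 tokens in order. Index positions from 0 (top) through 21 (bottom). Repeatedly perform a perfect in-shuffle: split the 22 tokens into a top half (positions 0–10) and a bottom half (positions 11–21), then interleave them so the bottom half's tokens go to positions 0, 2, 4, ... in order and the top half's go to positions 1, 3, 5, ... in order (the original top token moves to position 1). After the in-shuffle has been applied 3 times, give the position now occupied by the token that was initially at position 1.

15

Track the token's position through each in-shuffle:
1 → 3 → 7 → 15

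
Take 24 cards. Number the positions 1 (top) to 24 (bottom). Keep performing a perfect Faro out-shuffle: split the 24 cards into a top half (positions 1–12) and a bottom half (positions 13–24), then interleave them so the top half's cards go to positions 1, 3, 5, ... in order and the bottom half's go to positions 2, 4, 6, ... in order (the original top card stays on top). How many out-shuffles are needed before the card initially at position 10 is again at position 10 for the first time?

11

Follow position 10 under repeated out-shuffles:
10 → 19 → 14 → 4 → 7 → 13 → 2 → 3 → 5 → 9 → 17 → 10
It first returns after 11 out-shuffles.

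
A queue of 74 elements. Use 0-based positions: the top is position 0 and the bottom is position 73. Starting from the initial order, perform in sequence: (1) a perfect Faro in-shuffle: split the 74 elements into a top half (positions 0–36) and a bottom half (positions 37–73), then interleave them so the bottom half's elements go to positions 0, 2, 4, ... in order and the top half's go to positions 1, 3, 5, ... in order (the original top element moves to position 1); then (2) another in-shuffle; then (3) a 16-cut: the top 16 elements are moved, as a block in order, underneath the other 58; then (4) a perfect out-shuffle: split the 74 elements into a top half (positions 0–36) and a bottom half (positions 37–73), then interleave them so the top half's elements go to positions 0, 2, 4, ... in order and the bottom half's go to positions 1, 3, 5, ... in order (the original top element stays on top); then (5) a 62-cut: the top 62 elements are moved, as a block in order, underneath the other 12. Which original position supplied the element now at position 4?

49

Undo the operations in reverse order, starting from position 4:
  undo op 5 (cut 62): 4 ← 66
  undo op 4 (out-shuffle, from top half): 66 ← 33
  undo op 3 (cut 16): 33 ← 49
  undo op 2 (in-shuffle, from top half): 49 ← 24
  undo op 1 (in-shuffle, from bottom half): 24 ← 49
So the element at position 4 came from original position 49.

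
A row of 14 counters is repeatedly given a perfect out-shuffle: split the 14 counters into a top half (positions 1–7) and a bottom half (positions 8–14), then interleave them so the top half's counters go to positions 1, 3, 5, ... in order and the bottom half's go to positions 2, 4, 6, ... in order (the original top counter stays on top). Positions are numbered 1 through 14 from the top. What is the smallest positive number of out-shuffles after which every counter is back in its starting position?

The out-shuffle permutes the 14 positions with cycle lengths [1, 1, 12].
Every counter is home exactly when every cycle has completed a whole number of laps, i.e. after lcm(1, 12) = 12 out-shuffles.

12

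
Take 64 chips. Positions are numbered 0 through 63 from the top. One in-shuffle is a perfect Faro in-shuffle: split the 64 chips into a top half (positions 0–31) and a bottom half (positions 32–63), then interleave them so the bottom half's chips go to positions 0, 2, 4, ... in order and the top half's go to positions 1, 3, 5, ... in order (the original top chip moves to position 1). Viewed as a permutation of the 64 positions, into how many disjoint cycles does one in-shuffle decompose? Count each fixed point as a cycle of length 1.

Trace each unvisited position around until it returns:
(0 1 3 7 15 31 ... len 12) (2 5 11 23 47 30 ... len 12) (4 9 19 39 14 29 ... len 12) (6 13 27 55 46 28 ... len 12) (10 21 43 22 45 26 ... len 12) (12 25 51 38)
6 cycles in total.

6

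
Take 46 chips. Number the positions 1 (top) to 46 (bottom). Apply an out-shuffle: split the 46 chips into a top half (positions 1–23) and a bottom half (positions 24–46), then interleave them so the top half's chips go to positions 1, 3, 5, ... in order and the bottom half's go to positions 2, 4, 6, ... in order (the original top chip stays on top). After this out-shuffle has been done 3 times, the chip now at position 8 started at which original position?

30

Work backwards from position 8, undoing one out-shuffle at a time:
8 ← 27 ← 14 ← 30
So the chip now at position 8 started at position 30.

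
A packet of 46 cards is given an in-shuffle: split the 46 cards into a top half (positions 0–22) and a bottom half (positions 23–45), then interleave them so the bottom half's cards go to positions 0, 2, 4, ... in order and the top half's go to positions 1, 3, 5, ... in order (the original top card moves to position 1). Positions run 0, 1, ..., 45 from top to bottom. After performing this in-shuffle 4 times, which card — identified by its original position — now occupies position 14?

44

Work backwards from position 14, undoing one in-shuffle at a time:
14 ← 30 ← 38 ← 42 ← 44
So the card now at position 14 started at position 44.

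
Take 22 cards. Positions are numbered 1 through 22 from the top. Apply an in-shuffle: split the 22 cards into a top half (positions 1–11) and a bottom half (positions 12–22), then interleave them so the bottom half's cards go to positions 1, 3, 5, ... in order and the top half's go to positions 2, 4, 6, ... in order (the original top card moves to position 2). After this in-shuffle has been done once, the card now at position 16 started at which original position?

Work backwards from position 16, undoing one in-shuffle at a time:
16 ← 8
So the card now at position 16 started at position 8.

8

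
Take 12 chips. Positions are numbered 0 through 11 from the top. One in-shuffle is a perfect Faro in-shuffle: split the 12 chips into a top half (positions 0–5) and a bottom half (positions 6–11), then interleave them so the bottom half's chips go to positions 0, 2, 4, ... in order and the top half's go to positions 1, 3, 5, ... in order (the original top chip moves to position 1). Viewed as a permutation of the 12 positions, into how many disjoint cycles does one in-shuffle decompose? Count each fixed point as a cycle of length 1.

Trace each unvisited position around until it returns:
(0 1 3 7 2 5 ... len 12)
1 cycle in total.

1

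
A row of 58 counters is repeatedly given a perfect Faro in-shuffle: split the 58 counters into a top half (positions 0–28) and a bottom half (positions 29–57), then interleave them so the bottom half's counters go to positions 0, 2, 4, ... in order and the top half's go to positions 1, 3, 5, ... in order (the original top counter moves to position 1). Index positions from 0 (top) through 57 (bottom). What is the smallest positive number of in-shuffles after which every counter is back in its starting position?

58

The in-shuffle permutes the 58 positions with cycle lengths [58].
Every counter is home exactly when every cycle has completed a whole number of laps, i.e. after lcm(58) = 58 in-shuffles.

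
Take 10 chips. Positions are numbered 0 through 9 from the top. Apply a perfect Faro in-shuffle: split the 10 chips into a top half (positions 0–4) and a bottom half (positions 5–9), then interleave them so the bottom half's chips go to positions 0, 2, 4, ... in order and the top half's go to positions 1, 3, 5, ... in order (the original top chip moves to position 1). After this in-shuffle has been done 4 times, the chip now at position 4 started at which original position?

Work backwards from position 4, undoing one in-shuffle at a time:
4 ← 7 ← 3 ← 1 ← 0
So the chip now at position 4 started at position 0.

0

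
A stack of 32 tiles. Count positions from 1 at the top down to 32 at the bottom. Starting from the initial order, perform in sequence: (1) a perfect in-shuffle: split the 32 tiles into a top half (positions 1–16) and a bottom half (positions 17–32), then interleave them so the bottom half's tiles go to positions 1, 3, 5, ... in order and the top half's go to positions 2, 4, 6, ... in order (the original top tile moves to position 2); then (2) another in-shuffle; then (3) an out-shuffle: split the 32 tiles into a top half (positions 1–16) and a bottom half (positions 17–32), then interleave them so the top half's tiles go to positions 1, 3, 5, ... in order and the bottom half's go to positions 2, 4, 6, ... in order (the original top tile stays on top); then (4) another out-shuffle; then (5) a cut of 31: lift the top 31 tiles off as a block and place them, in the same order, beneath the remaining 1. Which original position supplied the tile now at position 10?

Undo the operations in reverse order, starting from position 10:
  undo op 5 (cut 31): 10 ← 9
  undo op 4 (out-shuffle, from top half): 9 ← 5
  undo op 3 (out-shuffle, from top half): 5 ← 3
  undo op 2 (in-shuffle, from bottom half): 3 ← 18
  undo op 1 (in-shuffle, from top half): 18 ← 9
So the tile at position 10 came from original position 9.

9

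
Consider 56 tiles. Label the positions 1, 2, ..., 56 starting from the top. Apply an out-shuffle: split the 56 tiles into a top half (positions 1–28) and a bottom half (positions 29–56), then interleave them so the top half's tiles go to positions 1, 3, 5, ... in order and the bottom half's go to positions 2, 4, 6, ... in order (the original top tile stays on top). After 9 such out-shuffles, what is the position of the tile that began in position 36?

Track the tile's position through each out-shuffle:
36 → 16 → 31 → 6 → 11 → 21 → 41 → 26 → 51 → 46

46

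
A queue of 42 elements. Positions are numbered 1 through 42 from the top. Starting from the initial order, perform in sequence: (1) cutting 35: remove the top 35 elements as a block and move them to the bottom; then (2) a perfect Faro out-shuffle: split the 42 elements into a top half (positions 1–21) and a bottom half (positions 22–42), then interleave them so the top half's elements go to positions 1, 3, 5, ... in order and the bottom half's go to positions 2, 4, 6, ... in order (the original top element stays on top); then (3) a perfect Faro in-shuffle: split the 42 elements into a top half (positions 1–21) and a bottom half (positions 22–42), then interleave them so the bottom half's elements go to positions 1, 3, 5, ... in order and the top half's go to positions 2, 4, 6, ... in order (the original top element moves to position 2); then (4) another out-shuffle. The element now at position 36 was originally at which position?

14

Undo the operations in reverse order, starting from position 36:
  undo op 4 (out-shuffle, from bottom half): 36 ← 39
  undo op 3 (in-shuffle, from bottom half): 39 ← 41
  undo op 2 (out-shuffle, from top half): 41 ← 21
  undo op 1 (cut 35): 21 ← 14
So the element at position 36 came from original position 14.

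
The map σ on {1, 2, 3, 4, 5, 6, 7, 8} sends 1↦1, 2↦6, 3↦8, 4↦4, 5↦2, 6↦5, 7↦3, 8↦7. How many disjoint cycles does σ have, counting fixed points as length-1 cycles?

4

Cycle decomposition: (1) (2 6 5) (3 8 7) (4).
4 cycles.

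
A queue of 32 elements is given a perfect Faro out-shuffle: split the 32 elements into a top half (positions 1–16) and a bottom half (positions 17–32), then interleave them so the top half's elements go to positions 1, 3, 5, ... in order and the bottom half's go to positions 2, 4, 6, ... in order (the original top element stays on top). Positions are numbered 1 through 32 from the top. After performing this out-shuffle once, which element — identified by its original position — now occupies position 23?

12

Work backwards from position 23, undoing one out-shuffle at a time:
23 ← 12
So the element now at position 23 started at position 12.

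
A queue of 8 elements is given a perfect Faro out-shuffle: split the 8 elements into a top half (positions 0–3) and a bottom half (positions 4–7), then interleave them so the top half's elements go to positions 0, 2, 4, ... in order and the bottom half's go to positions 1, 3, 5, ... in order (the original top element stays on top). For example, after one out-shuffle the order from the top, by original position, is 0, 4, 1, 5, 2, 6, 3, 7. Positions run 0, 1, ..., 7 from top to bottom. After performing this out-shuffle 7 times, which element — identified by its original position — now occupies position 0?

0

Work backwards from position 0, undoing one out-shuffle at a time:
0 ← 0 ← 0 ← 0 ← 0 ← 0 ← 0 ← 0
So the element now at position 0 started at position 0.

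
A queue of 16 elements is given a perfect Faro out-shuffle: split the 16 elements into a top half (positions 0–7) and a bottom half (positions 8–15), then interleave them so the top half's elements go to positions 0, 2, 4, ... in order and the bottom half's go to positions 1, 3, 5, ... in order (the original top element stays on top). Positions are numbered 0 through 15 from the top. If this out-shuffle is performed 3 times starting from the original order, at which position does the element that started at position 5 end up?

10

Track the element's position through each out-shuffle:
5 → 10 → 5 → 10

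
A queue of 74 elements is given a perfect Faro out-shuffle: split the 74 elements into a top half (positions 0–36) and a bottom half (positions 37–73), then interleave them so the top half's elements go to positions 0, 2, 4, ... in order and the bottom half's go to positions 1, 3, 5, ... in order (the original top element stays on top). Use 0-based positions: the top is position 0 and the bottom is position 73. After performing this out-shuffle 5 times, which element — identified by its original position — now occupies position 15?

Work backwards from position 15, undoing one out-shuffle at a time:
15 ← 44 ← 22 ← 11 ← 42 ← 21
So the element now at position 15 started at position 21.

21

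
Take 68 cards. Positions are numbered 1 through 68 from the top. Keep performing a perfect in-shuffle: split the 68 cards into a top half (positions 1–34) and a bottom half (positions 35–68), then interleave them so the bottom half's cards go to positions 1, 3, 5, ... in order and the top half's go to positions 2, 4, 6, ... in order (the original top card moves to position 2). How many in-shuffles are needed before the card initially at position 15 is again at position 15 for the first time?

11

Follow position 15 under repeated in-shuffles:
15 → 30 → 60 → 51 → 33 → 66 → 63 → 57 → 45 → 21 → 42 → 15
It first returns after 11 in-shuffles.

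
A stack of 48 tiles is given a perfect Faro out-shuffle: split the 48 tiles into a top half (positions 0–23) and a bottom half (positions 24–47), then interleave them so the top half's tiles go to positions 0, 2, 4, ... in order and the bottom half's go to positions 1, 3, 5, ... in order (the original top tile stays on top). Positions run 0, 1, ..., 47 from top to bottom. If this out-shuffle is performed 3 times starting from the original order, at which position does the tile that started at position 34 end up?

Track the tile's position through each out-shuffle:
34 → 21 → 42 → 37

37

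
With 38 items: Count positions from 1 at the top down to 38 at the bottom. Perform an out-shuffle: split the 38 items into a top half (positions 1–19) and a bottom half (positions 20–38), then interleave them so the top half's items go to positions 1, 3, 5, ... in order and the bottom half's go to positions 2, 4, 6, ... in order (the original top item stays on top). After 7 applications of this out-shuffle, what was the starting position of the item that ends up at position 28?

20

Work backwards from position 28, undoing one out-shuffle at a time:
28 ← 33 ← 17 ← 9 ← 5 ← 3 ← 2 ← 20
So the item now at position 28 started at position 20.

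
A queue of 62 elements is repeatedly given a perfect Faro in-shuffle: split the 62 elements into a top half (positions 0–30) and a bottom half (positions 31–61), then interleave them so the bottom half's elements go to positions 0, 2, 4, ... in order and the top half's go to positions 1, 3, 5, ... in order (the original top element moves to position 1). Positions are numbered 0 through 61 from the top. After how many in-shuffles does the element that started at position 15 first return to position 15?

6

Follow position 15 under repeated in-shuffles:
15 → 31 → 0 → 1 → 3 → 7 → 15
It first returns after 6 in-shuffles.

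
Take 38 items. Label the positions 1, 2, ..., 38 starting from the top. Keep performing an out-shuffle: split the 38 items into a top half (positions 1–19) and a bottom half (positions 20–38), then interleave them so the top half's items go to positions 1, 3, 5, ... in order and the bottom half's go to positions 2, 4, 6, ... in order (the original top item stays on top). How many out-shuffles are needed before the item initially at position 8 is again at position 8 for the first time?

Follow position 8 under repeated out-shuffles:
8 → 15 → 29 → 20 → 2 → 3 → 5 → 9 → ... → 8 (length 36)
It first returns after 36 out-shuffles.

36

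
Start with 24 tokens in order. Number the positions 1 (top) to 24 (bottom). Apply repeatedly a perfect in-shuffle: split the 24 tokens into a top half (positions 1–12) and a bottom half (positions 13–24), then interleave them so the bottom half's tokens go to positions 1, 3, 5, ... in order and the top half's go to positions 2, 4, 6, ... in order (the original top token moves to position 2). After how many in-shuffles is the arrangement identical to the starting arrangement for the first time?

The in-shuffle permutes the 24 positions with cycle lengths [4, 20].
Every token is home exactly when every cycle has completed a whole number of laps, i.e. after lcm(4, 20) = 20 in-shuffles.

20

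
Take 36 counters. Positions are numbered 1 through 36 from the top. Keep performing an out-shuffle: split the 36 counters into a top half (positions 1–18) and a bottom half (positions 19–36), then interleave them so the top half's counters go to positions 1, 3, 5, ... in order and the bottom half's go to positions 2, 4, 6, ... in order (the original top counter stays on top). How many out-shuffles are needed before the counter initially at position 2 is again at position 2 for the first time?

Follow position 2 under repeated out-shuffles:
2 → 3 → 5 → 9 → 17 → 33 → 30 → 24 → 12 → 23 → 10 → 19 → 2
It first returns after 12 out-shuffles.

12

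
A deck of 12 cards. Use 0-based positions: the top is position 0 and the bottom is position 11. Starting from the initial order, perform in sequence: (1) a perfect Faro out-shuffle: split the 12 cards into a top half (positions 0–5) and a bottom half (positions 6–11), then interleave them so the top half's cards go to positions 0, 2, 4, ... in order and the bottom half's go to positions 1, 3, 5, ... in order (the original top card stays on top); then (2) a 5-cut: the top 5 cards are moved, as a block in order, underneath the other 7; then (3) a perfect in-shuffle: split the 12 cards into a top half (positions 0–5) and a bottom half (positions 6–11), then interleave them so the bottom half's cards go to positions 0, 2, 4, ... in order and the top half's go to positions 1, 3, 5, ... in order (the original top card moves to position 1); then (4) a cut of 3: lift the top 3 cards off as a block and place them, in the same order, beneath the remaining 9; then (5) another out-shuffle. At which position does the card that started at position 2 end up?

Track the card from position 2 forward through each operation:
  after op 1 (out-shuffle): 2 → 4
  after op 2 (cut 5): 4 → 11
  after op 3 (in-shuffle): 11 → 10
  after op 4 (cut 3): 10 → 7
  after op 5 (out-shuffle): 7 → 3

3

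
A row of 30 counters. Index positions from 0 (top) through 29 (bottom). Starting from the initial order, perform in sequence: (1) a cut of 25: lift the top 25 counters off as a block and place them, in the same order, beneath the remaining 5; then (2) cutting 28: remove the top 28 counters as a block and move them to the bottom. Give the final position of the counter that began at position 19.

26

Track the counter from position 19 forward through each operation:
  after op 1 (cut 25): 19 → 24
  after op 2 (cut 28): 24 → 26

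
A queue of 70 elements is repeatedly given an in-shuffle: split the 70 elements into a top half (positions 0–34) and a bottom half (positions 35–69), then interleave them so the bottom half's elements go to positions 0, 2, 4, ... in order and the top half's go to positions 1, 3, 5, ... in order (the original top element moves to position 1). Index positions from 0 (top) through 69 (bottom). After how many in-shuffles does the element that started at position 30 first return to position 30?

Follow position 30 under repeated in-shuffles:
30 → 61 → 52 → 34 → 69 → 68 → 66 → 62 → ... → 30 (length 35)
It first returns after 35 in-shuffles.

35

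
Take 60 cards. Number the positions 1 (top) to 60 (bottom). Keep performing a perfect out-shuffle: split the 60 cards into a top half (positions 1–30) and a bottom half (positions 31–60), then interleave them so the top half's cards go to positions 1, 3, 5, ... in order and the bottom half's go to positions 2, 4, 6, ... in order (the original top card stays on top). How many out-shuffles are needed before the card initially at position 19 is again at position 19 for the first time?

Follow position 19 under repeated out-shuffles:
19 → 37 → 14 → 27 → 53 → 46 → 32 → 4 → ... → 19 (length 58)
It first returns after 58 out-shuffles.

58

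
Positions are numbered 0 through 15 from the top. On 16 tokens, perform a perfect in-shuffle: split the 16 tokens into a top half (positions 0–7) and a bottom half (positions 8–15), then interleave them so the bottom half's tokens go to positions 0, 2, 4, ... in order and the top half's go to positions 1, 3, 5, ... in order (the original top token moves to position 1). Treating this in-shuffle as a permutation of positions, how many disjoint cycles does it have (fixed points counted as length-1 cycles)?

2

Trace each unvisited position around until it returns:
(0 1 3 7 15 14 12 8) (2 5 11 6 13 10 4 9)
2 cycles in total.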